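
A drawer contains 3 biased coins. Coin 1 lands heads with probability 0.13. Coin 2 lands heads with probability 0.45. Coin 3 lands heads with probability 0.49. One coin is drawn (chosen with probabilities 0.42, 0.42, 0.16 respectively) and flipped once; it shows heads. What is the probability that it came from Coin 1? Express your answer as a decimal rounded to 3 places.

P(heads|C1) = 0.13; P(heads|C2) = 0.45; P(heads|C3) = 0.49.
Prior × likelihood for each source: 0.42·0.13=0.05460, 0.42·0.45=0.1890, 0.16·0.49=0.07840. Summing gives P(heads) = 0.32200.
P(Coin 1 | heads) = 0.05460 / 0.32200 = 0.170.

Posterior probability ≈ 0.170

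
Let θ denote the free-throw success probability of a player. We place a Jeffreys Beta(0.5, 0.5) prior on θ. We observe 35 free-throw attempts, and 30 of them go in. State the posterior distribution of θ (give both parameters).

Observing 30 successes and 5 failures updates Beta(0.5, 0.5) by adding the success and failure counts to the two shape parameters: α = 0.5+30 = 30.5, β = 0.5+5 = 5.5.

Posterior: Beta(30.5, 5.5)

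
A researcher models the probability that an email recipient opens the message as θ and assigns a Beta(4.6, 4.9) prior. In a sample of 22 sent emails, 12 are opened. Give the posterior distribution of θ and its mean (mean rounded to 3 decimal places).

Posterior: Beta(16.6, 14.9); mean ≈ 0.527

The binomial likelihood is conjugate to the Beta prior: with 12 successes and 10 failures, the posterior is Beta(4.6+12, 4.9+10) = Beta(16.6, 14.9).
Posterior mean = α/(α+β) = 16.6/31.5 = 0.527.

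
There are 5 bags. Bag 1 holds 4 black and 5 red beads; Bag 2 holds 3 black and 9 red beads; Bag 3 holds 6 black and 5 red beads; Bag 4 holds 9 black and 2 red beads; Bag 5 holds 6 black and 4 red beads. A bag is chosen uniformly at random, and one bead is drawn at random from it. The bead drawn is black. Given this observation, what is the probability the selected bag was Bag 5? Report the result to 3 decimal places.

Tabulate prior·likelihood by source: [1] prior 0.2, lik 0.4444, product 0.08889; [2] prior 0.2, lik 0.25, product 0.05000; [3] prior 0.2, lik 0.5455, product 0.1091; [4] prior 0.2, lik 0.8182, product 0.1636; [5] prior 0.2, lik 0.6, product 0.1200.
Normalizing constant = 0.53162; the posterior for Bag 5 is its product over the sum, 0.1200/0.53162 = 0.226.

Posterior probability ≈ 0.226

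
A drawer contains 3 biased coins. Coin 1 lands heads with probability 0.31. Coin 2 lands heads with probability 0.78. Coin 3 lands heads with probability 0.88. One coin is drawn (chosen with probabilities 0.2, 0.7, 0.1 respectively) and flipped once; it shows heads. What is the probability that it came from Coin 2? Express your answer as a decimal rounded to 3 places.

Posterior probability ≈ 0.784

P(heads|C1) = 0.31; P(heads|C2) = 0.78; P(heads|C3) = 0.88.
Prior × likelihood for each source: 0.2·0.31=0.06200, 0.7·0.78=0.5460, 0.1·0.88=0.08800. Summing gives P(heads) = 0.69600.
P(Coin 2 | heads) = 0.5460 / 0.69600 = 0.784.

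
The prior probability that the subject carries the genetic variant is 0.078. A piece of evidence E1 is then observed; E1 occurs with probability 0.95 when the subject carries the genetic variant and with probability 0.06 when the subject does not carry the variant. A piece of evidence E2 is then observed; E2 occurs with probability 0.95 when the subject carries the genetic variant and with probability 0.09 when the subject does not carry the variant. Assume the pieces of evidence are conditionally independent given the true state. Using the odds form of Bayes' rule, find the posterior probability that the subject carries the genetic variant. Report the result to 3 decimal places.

Prior odds = 0.078/(1−0.078) = 0.084599.
Likelihood ratio for E1 = 0.95/0.06 = 15.833.
Likelihood ratio for E2 = 0.95/0.09 = 10.556.
Posterior odds = prior odds × LR₁ × LR₂ = 14.139.
Posterior probability = odds/(1+odds) = 14.139/15.139 = 0.934.

Posterior probability ≈ 0.934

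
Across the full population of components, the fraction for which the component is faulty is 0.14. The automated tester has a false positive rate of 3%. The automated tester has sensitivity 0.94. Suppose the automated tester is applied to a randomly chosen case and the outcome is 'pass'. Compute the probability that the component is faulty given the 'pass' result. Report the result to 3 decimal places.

Write H for 'the component is faulty'. Prior odds H:¬H = 0.14/0.86 = 0.16279. For the 'pass' outcome, the likelihood ratio is 0.06/0.97 = 0.061856.
Posterior odds = 0.16279 × 0.061856 = 0.010070, so P(H|E) = 0.010070/(1+0.010070) = 0.010.

P(H | E) ≈ 0.010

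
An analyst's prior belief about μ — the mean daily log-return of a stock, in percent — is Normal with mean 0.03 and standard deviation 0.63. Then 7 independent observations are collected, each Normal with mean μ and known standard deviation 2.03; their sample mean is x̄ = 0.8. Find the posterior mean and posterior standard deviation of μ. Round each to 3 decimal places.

With known σ, the Normal prior is conjugate. Weight on the data is w = (n/σ²)/(n/σ² + 1/τ₀²) = 1.69866/(1.69866+2.51953) = 0.40270.
Posterior mean = w·x̄ + (1−w)·μ₀ = 0.40270·0.8 + 0.59730·0.03 = 0.340. Posterior variance = 1/(1.69866+2.51953) = 0.237069, so SD = 0.487.

Posterior mean ≈ 0.340; posterior SD ≈ 0.487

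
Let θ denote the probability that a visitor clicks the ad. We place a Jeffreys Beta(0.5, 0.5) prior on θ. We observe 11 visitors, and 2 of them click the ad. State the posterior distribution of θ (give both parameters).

Posterior: Beta(2.5, 9.5)

Observing 2 successes and 9 failures updates Beta(0.5, 0.5) by adding the success and failure counts to the two shape parameters: α = 0.5+2 = 2.5, β = 0.5+9 = 9.5.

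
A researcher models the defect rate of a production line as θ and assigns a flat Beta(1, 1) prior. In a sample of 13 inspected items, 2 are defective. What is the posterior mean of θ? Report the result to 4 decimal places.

The binomial likelihood is conjugate to the Beta prior: with 2 successes and 11 failures, the posterior is Beta(1+2, 1+11) = Beta(3, 12).
E[θ | data] = 3/(3+12) = 0.2000.

Posterior mean ≈ 0.2000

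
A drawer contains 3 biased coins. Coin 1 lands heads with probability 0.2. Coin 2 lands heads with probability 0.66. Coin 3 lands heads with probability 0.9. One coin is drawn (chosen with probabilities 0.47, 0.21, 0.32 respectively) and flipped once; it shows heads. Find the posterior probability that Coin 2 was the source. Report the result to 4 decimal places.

Posterior probability ≈ 0.2662

Tabulate prior·likelihood by source: [1] prior 0.47, lik 0.2, product 0.09400; [2] prior 0.21, lik 0.66, product 0.1386; [3] prior 0.32, lik 0.9, product 0.2880.
Normalizing constant = 0.52060; the posterior for Coin 2 is its product over the sum, 0.1386/0.52060 = 0.2662.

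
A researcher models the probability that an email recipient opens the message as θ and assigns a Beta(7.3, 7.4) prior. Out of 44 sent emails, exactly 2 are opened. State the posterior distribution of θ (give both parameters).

The binomial likelihood is conjugate to the Beta prior: with 2 successes and 42 failures, the posterior is Beta(7.3+2, 7.4+42) = Beta(9.3, 49.4).

Posterior: Beta(9.3, 49.4)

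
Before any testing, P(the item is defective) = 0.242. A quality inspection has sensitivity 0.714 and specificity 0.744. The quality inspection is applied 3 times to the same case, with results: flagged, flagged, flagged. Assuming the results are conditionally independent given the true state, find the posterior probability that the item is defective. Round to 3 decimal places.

Posterior P(H) ≈ 0.874

With H the event that the item is defective, the joint likelihood of the observed sequence is P(data|H) = 0.714·0.714·0.714 = 0.36399 and P(data|¬H) = 0.256·0.256·0.256 = 0.016777.
Bayes: P(H|data) = 0.242·0.36399 / (0.242·0.36399 + 0.758·0.016777) = 0.088087/0.10080 = 0.8738.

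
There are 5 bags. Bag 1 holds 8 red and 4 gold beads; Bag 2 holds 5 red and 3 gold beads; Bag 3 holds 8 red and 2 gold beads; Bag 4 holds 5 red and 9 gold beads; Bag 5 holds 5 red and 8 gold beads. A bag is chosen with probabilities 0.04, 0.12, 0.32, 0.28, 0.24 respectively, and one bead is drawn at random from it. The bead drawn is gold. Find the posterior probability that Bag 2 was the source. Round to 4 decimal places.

Posterior probability ≈ 0.1000

Tabulate prior·likelihood by source: [1] prior 0.04, lik 0.3333, product 0.01333; [2] prior 0.12, lik 0.375, product 0.04500; [3] prior 0.32, lik 0.2, product 0.06400; [4] prior 0.28, lik 0.6429, product 0.1800; [5] prior 0.24, lik 0.6154, product 0.1477.
Normalizing constant = 0.45003; the posterior for Bag 2 is its product over the sum, 0.04500/0.45003 = 0.1000.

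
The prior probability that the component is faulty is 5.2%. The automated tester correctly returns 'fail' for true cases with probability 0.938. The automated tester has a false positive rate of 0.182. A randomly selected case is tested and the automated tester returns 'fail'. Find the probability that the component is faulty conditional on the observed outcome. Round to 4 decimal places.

P(H | E) ≈ 0.2204

Write H for 'the component is faulty'. Prior odds H:¬H = 0.052/0.948 = 0.054852. For the 'fail' outcome, the likelihood ratio is 0.938/0.182 = 5.1538.
Posterior odds = 0.054852 × 5.1538 = 0.28270, so P(H|E) = 0.28270/(1+0.28270) = 0.2204.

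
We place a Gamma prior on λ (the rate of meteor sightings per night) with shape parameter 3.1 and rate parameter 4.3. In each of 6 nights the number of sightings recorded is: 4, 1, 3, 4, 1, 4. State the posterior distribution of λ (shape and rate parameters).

Posterior: Gamma(shape=20.1, rate=10.3)

The Poisson likelihood adds the total count to the shape and the number of exposure periods to the rate. Here ∑xᵢ = 17 and n = 6, so shape 3.1→20.1 and rate 4.3→10.3.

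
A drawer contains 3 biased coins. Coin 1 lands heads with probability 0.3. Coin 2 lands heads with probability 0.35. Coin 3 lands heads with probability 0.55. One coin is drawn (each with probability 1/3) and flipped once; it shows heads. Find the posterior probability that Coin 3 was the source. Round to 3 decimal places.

Posterior probability ≈ 0.458

P(heads|C1) = 0.3; P(heads|C2) = 0.35; P(heads|C3) = 0.55.
Prior × likelihood for each source: 0.333333·0.3=0.1000, 0.333333·0.35=0.1167, 0.333333·0.55=0.1833. Summing gives P(heads) = 0.40000.
P(Coin 3 | heads) = 0.1833 / 0.40000 = 0.458.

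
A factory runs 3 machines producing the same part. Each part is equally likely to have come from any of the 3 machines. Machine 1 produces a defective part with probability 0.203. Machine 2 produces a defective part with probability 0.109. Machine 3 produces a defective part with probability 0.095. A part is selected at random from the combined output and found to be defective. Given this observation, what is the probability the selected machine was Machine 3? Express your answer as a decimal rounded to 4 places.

P(defective|M1) = 0.203; P(defective|M2) = 0.109; P(defective|M3) = 0.095.
Prior × likelihood for each source: 0.333333·0.203=0.06767, 0.333333·0.109=0.03633, 0.333333·0.095=0.03167. Summing gives P(defective) = 0.13567.
P(Machine 3 | defective) = 0.03167 / 0.13567 = 0.2334.

Posterior probability ≈ 0.2334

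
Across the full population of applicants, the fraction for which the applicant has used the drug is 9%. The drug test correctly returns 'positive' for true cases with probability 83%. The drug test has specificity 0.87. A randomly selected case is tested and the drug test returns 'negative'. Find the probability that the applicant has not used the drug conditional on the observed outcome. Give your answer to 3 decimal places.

Let H be the event that the applicant has used the drug. P(H) = 0.09, so P(¬H) = 0.91. With E the 'negative' result, P(E|H) = 0.17 and P(E|¬H) = 0.87.
P(E) = 0.17·0.09 + 0.87·0.91 = 0.015300 + 0.79170 = 0.80700.
By Bayes' theorem, P(H|E) = 0.015300 / 0.80700 = 0.019. Hence P(¬H|E) = 1 − 0.019 = 0.981.

P(¬H | E) ≈ 0.981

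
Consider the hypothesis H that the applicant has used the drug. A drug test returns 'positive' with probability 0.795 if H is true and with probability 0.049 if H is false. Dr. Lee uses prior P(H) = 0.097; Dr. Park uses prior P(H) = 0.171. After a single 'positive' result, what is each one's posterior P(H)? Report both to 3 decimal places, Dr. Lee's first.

P('+'|H) = 0.795, P('+'|¬H) = 0.049.
Dr. Lee: numerator 0.795·0.097 = 0.077115; evidence = 0.077115+0.049·0.903 = 0.12136; posterior = 0.635.
Dr. Park: numerator 0.795·0.171 = 0.13595; evidence = 0.13595+0.049·0.829 = 0.17657; posterior = 0.770.

Dr. Lee: 0.635; Dr. Park: 0.770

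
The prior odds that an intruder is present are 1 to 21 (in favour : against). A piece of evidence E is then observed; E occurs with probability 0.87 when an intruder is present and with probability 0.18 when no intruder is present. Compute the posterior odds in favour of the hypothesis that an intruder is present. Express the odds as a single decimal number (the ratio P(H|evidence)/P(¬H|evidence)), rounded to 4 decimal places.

Prior odds = 1/21 = 0.047619.
Likelihood ratio for E = 0.87/0.18 = 4.8333.
Posterior odds = prior odds × LR = 0.23016.

Posterior odds ≈ 0.2302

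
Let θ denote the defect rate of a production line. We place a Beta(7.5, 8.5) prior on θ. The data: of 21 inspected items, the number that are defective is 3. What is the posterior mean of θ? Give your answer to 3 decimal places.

Posterior mean ≈ 0.284

Observing 3 successes and 18 failures updates Beta(7.5, 8.5) by adding the success and failure counts to the two shape parameters: α = 7.5+3 = 10.5, β = 8.5+18 = 26.5.
E[θ | data] = 10.5/(10.5+26.5) = 0.284.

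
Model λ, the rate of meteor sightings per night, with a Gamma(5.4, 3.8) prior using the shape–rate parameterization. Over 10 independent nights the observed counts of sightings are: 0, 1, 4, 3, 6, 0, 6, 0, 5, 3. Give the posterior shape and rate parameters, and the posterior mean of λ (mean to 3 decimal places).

Posterior: Gamma(shape=33.4, rate=13.8); mean ≈ 2.420

Total count ∑xᵢ = 28 over n = 10 nights.
Gamma is conjugate to the Poisson likelihood: posterior is Gamma(shape = 5.4+28 = 33.4, rate = 3.8+10 = 13.8).
Posterior mean = shape/rate = 33.4/13.8 = 2.420.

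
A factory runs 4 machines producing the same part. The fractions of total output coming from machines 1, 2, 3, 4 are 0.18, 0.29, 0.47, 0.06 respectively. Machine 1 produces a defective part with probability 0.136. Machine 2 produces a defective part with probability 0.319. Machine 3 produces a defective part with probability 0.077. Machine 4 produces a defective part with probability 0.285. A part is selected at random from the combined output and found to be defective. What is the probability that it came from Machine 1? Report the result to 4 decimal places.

Posterior probability ≈ 0.1438

P(defective|M1) = 0.136; P(defective|M2) = 0.319; P(defective|M3) = 0.077; P(defective|M4) = 0.285.
Prior × likelihood for each source: 0.18·0.136=0.02448, 0.29·0.319=0.09251, 0.47·0.077=0.03619, 0.06·0.285=0.01710. Summing gives P(defective) = 0.17028.
P(Machine 1 | defective) = 0.02448 / 0.17028 = 0.1438.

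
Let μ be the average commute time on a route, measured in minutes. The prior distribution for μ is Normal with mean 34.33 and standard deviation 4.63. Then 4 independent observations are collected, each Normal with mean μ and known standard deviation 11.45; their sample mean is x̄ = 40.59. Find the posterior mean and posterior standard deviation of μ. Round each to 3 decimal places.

Posterior mean ≈ 36.805; posterior SD ≈ 3.600

Prior precision 1/τ₀² = 1/4.63² = 0.0466485; data precision n/σ² = 4/11.45² = 0.0305105.
Posterior precision = 0.0466485 + 0.0305105 = 0.0771590, giving posterior SD = 1/√0.0771590 = 3.600.
Posterior mean = (0.0466485·34.33 + 0.0305105·40.59) / 0.0771590 = 36.805.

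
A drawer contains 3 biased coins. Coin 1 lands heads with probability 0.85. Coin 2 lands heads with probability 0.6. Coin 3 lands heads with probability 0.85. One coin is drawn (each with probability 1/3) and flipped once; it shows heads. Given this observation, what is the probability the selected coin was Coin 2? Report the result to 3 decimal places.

P(heads|C1) = 0.85; P(heads|C2) = 0.6; P(heads|C3) = 0.85.
Prior × likelihood for each source: 0.333333·0.85=0.2833, 0.333333·0.6=0.2000, 0.333333·0.85=0.2833. Summing gives P(heads) = 0.76667.
P(Coin 2 | heads) = 0.2000 / 0.76667 = 0.261.

Posterior probability ≈ 0.261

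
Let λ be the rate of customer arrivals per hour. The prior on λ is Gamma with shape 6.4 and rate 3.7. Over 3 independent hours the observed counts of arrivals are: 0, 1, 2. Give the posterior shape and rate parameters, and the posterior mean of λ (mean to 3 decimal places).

Posterior: Gamma(shape=9.4, rate=6.7); mean ≈ 1.403

Total count ∑xᵢ = 3 over n = 3 hours.
Gamma is conjugate to the Poisson likelihood: posterior is Gamma(shape = 6.4+3 = 9.4, rate = 3.7+3 = 6.7).
E[λ | data] = 9.4/6.7 = 1.403.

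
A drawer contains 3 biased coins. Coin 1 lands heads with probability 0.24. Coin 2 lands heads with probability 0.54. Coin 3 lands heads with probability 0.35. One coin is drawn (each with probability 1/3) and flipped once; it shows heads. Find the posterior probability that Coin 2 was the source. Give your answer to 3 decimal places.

Posterior probability ≈ 0.478

P(heads|C1) = 0.24; P(heads|C2) = 0.54; P(heads|C3) = 0.35.
Prior × likelihood for each source: 0.333333·0.24=0.08000, 0.333333·0.54=0.1800, 0.333333·0.35=0.1167. Summing gives P(heads) = 0.37667.
P(Coin 2 | heads) = 0.1800 / 0.37667 = 0.478.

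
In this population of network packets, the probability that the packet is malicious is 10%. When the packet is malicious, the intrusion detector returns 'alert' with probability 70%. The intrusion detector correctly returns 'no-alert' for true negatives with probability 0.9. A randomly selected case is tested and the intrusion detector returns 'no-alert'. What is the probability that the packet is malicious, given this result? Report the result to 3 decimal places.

P(H | E) ≈ 0.036

Let H be the event that the packet is malicious. P(H) = 0.1, so P(¬H) = 0.9. With E the 'no-alert' result, P(E|H) = 0.3 and P(E|¬H) = 0.9.
P(E) = 0.3·0.1 + 0.9·0.9 = 0.030000 + 0.81000 = 0.84000.
By Bayes' theorem, P(H|E) = 0.030000 / 0.84000 = 0.036.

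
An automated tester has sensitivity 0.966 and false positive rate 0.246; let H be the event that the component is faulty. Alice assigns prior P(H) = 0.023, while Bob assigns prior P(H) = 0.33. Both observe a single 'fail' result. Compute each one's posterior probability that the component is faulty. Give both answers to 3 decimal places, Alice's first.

Alice: 0.085; Bob: 0.659

P('+'|H) = 0.966, P('+'|¬H) = 0.246.
Alice: numerator 0.966·0.023 = 0.022218; evidence = 0.022218+0.246·0.977 = 0.26256; posterior = 0.085.
Bob: numerator 0.966·0.33 = 0.31878; evidence = 0.31878+0.246·0.67 = 0.48360; posterior = 0.659.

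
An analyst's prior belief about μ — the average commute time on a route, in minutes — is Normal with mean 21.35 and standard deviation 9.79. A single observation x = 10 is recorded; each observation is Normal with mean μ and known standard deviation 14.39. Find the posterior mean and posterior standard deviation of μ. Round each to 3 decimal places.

Posterior mean ≈ 17.759; posterior SD ≈ 8.094

Prior precision 1/τ₀² = 1/9.79² = 0.0104336; data precision n/σ² = 1/14.39² = 0.00482924.
Posterior precision = 0.0104336 + 0.00482924 = 0.0152628, giving posterior SD = 1/√0.0152628 = 8.094.
Posterior mean = (0.0104336·21.35 + 0.00482924·10) / 0.0152628 = 17.759.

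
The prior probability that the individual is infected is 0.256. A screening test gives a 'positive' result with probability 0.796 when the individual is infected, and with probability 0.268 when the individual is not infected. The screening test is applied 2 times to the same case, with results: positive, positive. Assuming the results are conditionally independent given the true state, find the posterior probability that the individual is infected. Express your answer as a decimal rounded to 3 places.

Posterior P(H) ≈ 0.752

With H the event that the individual is infected, the joint likelihood of the observed sequence is P(data|H) = 0.796·0.796 = 0.63362 and P(data|¬H) = 0.268·0.268 = 0.071824.
Bayes: P(H|data) = 0.256·0.63362 / (0.256·0.63362 + 0.744·0.071824) = 0.16221/0.21564 = 0.7522.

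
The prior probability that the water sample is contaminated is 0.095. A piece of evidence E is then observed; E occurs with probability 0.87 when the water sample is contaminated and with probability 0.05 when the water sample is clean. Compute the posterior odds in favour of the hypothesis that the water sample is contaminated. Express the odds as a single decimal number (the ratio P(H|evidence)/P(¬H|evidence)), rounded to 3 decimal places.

Posterior odds ≈ 1.827

Prior odds = 0.095/(1−0.095) = 0.10497.
Likelihood ratio for E = 0.87/0.05 = 17.400.
Posterior odds = prior odds × LR = 1.8265.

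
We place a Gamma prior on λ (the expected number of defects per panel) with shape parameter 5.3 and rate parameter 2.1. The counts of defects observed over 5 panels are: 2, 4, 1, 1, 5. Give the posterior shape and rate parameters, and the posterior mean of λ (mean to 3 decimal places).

Total count ∑xᵢ = 13 over n = 5 panels.
Gamma is conjugate to the Poisson likelihood: posterior is Gamma(shape = 5.3+13 = 18.3, rate = 2.1+5 = 7.1).
Posterior mean = shape/rate = 18.3/7.1 = 2.577.

Posterior: Gamma(shape=18.3, rate=7.1); mean ≈ 2.577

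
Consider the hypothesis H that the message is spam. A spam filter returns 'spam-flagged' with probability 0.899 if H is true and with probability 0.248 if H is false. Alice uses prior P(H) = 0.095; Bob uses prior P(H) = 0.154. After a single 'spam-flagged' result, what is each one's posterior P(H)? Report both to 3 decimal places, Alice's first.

The likelihood ratio for a 'spam-flagged' result is 0.899/0.248 = 3.6250.
Alice: prior odds 0.095/0.905 = 0.10497; posterior odds 0.38052; posterior probability 0.276.
Bob: prior odds 0.154/0.846 = 0.18203; posterior odds 0.65987; posterior probability 0.398.

Alice: 0.276; Bob: 0.398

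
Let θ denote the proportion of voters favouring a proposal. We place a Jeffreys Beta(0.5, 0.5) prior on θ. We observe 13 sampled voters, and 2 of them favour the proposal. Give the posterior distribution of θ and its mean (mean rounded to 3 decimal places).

Observing 2 successes and 11 failures updates Beta(0.5, 0.5) by adding the success and failure counts to the two shape parameters: α = 0.5+2 = 2.5, β = 0.5+11 = 11.5.
Posterior mean = α/(α+β) = 2.5/14 = 0.179.

Posterior: Beta(2.5, 11.5); mean ≈ 0.179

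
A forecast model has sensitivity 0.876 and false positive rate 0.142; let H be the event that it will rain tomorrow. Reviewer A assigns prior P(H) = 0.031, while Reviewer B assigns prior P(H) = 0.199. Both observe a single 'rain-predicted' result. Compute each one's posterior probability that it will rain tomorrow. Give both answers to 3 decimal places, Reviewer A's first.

Reviewer A: 0.165; Reviewer B: 0.605

P('+'|H) = 0.876, P('+'|¬H) = 0.142.
Reviewer A: numerator 0.876·0.031 = 0.027156; evidence = 0.027156+0.142·0.969 = 0.16475; posterior = 0.165.
Reviewer B: numerator 0.876·0.199 = 0.17432; evidence = 0.17432+0.142·0.801 = 0.28807; posterior = 0.605.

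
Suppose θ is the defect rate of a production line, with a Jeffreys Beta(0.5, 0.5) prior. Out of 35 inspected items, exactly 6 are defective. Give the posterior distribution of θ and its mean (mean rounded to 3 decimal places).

Posterior: Beta(6.5, 29.5); mean ≈ 0.181

Observing 6 successes and 29 failures updates Beta(0.5, 0.5) by adding the success and failure counts to the two shape parameters: α = 0.5+6 = 6.5, β = 0.5+29 = 29.5.
E[θ | data] = 6.5/(6.5+29.5) = 0.181.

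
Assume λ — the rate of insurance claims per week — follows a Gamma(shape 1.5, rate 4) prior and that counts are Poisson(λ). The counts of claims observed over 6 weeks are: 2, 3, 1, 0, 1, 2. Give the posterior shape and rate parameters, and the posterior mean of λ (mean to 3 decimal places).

The Poisson likelihood adds the total count to the shape and the number of exposure periods to the rate. Here ∑xᵢ = 9 and n = 6, so shape 1.5→10.5 and rate 4→10.
Posterior mean = shape/rate = 10.5/10 = 1.050.

Posterior: Gamma(shape=10.5, rate=10); mean ≈ 1.050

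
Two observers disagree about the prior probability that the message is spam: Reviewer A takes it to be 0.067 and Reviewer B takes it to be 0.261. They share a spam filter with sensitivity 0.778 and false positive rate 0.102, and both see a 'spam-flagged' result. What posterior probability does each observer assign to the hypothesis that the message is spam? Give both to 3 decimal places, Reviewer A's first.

P('+'|H) = 0.778, P('+'|¬H) = 0.102.
Reviewer A: numerator 0.778·0.067 = 0.052126; evidence = 0.052126+0.102·0.933 = 0.14729; posterior = 0.354.
Reviewer B: numerator 0.778·0.261 = 0.20306; evidence = 0.20306+0.102·0.739 = 0.27844; posterior = 0.729.

Reviewer A: 0.354; Reviewer B: 0.729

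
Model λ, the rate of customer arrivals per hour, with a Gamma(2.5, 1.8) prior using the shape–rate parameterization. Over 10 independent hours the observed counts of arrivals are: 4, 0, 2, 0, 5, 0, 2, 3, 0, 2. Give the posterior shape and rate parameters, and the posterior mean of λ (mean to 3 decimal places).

Posterior: Gamma(shape=20.5, rate=11.8); mean ≈ 1.737

The Poisson likelihood adds the total count to the shape and the number of exposure periods to the rate. Here ∑xᵢ = 18 and n = 10, so shape 2.5→20.5 and rate 1.8→11.8.
Posterior mean = shape/rate = 20.5/11.8 = 1.737.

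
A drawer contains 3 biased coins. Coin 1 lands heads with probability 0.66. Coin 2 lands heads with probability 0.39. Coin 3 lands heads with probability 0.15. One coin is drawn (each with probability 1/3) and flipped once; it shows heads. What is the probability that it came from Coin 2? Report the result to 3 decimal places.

Tabulate prior·likelihood by source: [1] prior 0.333333, lik 0.66, product 0.2200; [2] prior 0.333333, lik 0.39, product 0.1300; [3] prior 0.333333, lik 0.15, product 0.05000.
Normalizing constant = 0.40000; the posterior for Coin 2 is its product over the sum, 0.1300/0.40000 = 0.325.

Posterior probability ≈ 0.325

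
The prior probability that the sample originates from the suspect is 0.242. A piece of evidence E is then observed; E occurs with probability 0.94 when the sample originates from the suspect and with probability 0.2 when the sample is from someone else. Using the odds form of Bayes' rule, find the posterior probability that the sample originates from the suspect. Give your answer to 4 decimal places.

Posterior probability ≈ 0.6001

Prior odds = 0.242/(1−0.242) = 0.31926. In log-odds, ln(0.31926) = -1.1417.
Add log likelihood ratio: ln(4.7000) = 1.5476.
Posterior log-odds = 0.40582, so posterior odds = exp(0.40582) = 1.5005. Converting, P(H|E) = 1.5005/2.5005 = 0.6001.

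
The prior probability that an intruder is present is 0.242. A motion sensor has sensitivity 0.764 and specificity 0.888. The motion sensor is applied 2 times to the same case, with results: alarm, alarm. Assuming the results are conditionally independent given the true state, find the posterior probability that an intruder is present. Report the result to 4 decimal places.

Posterior P(H) ≈ 0.9369

With H the event that an intruder is present, the joint likelihood of the observed sequence is P(data|H) = 0.764·0.764 = 0.58370 and P(data|¬H) = 0.112·0.112 = 0.012544.
Bayes: P(H|data) = 0.242·0.58370 / (0.242·0.58370 + 0.758·0.012544) = 0.14125/0.15076 = 0.9369.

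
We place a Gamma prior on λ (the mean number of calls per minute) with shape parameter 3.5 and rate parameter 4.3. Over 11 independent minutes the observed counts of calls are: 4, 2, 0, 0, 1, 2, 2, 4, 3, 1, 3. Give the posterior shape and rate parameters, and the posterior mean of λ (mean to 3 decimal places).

Posterior: Gamma(shape=25.5, rate=15.3); mean ≈ 1.667

The Poisson likelihood adds the total count to the shape and the number of exposure periods to the rate. Here ∑xᵢ = 22 and n = 11, so shape 3.5→25.5 and rate 4.3→15.3.
Posterior mean = shape/rate = 25.5/15.3 = 1.667.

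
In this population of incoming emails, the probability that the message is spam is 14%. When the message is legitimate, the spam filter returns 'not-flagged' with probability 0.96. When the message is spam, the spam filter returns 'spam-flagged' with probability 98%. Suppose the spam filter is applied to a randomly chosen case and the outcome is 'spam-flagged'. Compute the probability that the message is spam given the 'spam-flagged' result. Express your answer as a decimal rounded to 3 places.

Let H be the event that the message is spam. P(H) = 0.14, so P(¬H) = 0.86. With E the 'spam-flagged' result, P(E|H) = 0.98 and P(E|¬H) = 0.04.
P(E) = 0.98·0.14 + 0.04·0.86 = 0.13720 + 0.034400 = 0.17160.
By Bayes' theorem, P(H|E) = 0.13720 / 0.17160 = 0.800.

P(H | E) ≈ 0.800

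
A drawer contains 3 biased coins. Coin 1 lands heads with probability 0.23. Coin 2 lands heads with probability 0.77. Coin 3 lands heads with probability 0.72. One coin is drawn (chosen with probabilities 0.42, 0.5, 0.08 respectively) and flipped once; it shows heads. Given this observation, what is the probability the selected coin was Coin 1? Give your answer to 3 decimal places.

P(heads|C1) = 0.23; P(heads|C2) = 0.77; P(heads|C3) = 0.72.
Prior × likelihood for each source: 0.42·0.23=0.09660, 0.5·0.77=0.3850, 0.08·0.72=0.05760. Summing gives P(heads) = 0.53920.
P(Coin 1 | heads) = 0.09660 / 0.53920 = 0.179.

Posterior probability ≈ 0.179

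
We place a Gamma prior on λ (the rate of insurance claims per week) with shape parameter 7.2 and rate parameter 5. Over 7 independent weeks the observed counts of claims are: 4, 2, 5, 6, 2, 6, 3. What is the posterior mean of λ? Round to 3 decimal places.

The Poisson likelihood adds the total count to the shape and the number of exposure periods to the rate. Here ∑xᵢ = 28 and n = 7, so shape 7.2→35.2 and rate 5→12.
Posterior mean = shape/rate = 35.2/12 = 2.933.

Posterior mean ≈ 2.933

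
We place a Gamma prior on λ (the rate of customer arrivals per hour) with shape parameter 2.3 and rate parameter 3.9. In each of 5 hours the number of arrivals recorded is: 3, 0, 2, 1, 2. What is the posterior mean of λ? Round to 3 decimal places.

Posterior mean ≈ 1.157

The Poisson likelihood adds the total count to the shape and the number of exposure periods to the rate. Here ∑xᵢ = 8 and n = 5, so shape 2.3→10.3 and rate 3.9→8.9.
E[λ | data] = 10.3/8.9 = 1.157.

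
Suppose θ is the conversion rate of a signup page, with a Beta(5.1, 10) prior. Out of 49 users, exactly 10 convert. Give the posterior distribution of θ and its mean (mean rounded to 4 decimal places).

The binomial likelihood is conjugate to the Beta prior: with 10 successes and 39 failures, the posterior is Beta(5.1+10, 10+39) = Beta(15.1, 49).
Posterior mean = α/(α+β) = 15.1/64.1 = 0.2356.

Posterior: Beta(15.1, 49); mean ≈ 0.2356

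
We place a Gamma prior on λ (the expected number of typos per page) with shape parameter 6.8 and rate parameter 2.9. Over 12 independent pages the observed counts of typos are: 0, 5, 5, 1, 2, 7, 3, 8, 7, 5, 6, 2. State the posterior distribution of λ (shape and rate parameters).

Posterior: Gamma(shape=57.8, rate=14.9)

Total count ∑xᵢ = 51 over n = 12 pages.
Gamma is conjugate to the Poisson likelihood: posterior is Gamma(shape = 6.8+51 = 57.8, rate = 2.9+12 = 14.9).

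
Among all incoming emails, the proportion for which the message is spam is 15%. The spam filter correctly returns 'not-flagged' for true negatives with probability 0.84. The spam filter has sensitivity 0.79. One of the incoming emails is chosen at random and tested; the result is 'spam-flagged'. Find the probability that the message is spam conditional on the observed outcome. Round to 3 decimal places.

Let H be the event that the message is spam. P(H) = 0.15, so P(¬H) = 0.85. With E the 'spam-flagged' result, P(E|H) = 0.79 and P(E|¬H) = 0.16.
P(E) = 0.79·0.15 + 0.16·0.85 = 0.11850 + 0.13600 = 0.25450.
By Bayes' theorem, P(H|E) = 0.11850 / 0.25450 = 0.466.

P(H | E) ≈ 0.466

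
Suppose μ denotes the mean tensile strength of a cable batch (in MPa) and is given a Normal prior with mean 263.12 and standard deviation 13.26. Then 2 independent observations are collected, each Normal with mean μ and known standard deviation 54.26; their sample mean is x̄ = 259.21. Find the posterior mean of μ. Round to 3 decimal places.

Prior precision 1/τ₀² = 1/13.26² = 0.00568739; data precision n/σ² = 2/54.26² = 0.00067931.
Posterior precision = 0.00568739 + 0.00067931 = 0.00636670.
Posterior mean = (0.00568739·263.12 + 0.00067931·259.21) / 0.00636670 = 262.703.

Posterior mean ≈ 262.703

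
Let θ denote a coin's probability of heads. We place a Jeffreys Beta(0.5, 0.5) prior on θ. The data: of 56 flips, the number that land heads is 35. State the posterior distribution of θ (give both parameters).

Posterior: Beta(35.5, 21.5)

The binomial likelihood is conjugate to the Beta prior: with 35 successes and 21 failures, the posterior is Beta(0.5+35, 0.5+21) = Beta(35.5, 21.5).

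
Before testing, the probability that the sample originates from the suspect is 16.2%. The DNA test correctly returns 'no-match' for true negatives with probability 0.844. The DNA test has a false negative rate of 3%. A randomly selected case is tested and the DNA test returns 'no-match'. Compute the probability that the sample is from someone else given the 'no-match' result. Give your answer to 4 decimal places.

Let H be the event that the sample originates from the suspect. P(H) = 0.162, so P(¬H) = 0.838. With E the 'no-match' result, P(E|H) = 0.03 and P(E|¬H) = 0.844.
P(E) = 0.03·0.162 + 0.844·0.838 = 0.0048600 + 0.70727 = 0.71213.
By Bayes' theorem, P(H|E) = 0.0048600 / 0.71213 = 0.0068. Hence P(¬H|E) = 1 − 0.0068 = 0.9932.

P(¬H | E) ≈ 0.9932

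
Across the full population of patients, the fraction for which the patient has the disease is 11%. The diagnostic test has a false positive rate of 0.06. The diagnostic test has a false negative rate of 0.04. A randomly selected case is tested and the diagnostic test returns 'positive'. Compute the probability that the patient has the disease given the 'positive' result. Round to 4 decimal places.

P(H | E) ≈ 0.6642

Let H be the event that the patient has the disease. P(H) = 0.11, so P(¬H) = 0.89. With E the 'positive' result, P(E|H) = 0.96 and P(E|¬H) = 0.06.
P(E) = 0.96·0.11 + 0.06·0.89 = 0.10560 + 0.053400 = 0.15900.
By Bayes' theorem, P(H|E) = 0.10560 / 0.15900 = 0.6642.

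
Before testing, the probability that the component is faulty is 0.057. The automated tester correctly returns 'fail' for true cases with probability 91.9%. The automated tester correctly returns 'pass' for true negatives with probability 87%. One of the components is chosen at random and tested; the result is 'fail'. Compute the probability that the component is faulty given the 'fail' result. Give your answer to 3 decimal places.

P(H | E) ≈ 0.299

Let H be the event that the component is faulty. P(H) = 0.057, so P(¬H) = 0.943. With E the 'fail' result, P(E|H) = 0.919 and P(E|¬H) = 0.13.
P(E) = 0.919·0.057 + 0.13·0.943 = 0.052383 + 0.12259 = 0.17497.
By Bayes' theorem, P(H|E) = 0.052383 / 0.17497 = 0.299.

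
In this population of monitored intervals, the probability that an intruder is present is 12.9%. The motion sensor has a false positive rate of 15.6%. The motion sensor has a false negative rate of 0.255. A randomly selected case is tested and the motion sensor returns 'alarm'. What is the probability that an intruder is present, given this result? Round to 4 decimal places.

Let H be the event that an intruder is present. P(H) = 0.129, so P(¬H) = 0.871. With E the 'alarm' result, P(E|H) = 0.745 and P(E|¬H) = 0.156.
P(E) = 0.745·0.129 + 0.156·0.871 = 0.096105 + 0.13588 = 0.23198.
By Bayes' theorem, P(H|E) = 0.096105 / 0.23198 = 0.4143.

P(H | E) ≈ 0.4143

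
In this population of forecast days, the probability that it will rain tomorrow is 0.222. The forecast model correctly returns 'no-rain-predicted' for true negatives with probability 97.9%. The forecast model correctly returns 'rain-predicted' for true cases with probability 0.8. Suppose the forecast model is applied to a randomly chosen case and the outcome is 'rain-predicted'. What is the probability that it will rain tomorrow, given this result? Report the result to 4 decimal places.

Let H be the event that it will rain tomorrow. P(H) = 0.222, so P(¬H) = 0.778. With E the 'rain-predicted' result, P(E|H) = 0.8 and P(E|¬H) = 0.021.
P(E) = 0.8·0.222 + 0.021·0.778 = 0.17760 + 0.016338 = 0.19394.
By Bayes' theorem, P(H|E) = 0.17760 / 0.19394 = 0.9158.

P(H | E) ≈ 0.9158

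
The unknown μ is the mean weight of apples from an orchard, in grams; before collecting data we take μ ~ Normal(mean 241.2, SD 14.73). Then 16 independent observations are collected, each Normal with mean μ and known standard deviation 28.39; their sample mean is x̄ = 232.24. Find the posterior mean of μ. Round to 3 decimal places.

Prior precision 1/τ₀² = 1/14.73² = 0.00460887; data precision n/σ² = 16/28.39² = 0.0198513.
Posterior precision = 0.00460887 + 0.0198513 = 0.0244602.
Posterior mean = (0.00460887·241.2 + 0.0198513·232.24) / 0.0244602 = 233.928.

Posterior mean ≈ 233.928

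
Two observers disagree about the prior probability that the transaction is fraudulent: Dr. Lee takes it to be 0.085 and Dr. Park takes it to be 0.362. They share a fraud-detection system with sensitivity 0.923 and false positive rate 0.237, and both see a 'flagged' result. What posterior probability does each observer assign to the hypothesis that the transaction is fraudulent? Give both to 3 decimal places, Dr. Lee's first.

P('+'|H) = 0.923, P('+'|¬H) = 0.237.
Dr. Lee: numerator 0.923·0.085 = 0.078455; evidence = 0.078455+0.237·0.915 = 0.29531; posterior = 0.266.
Dr. Park: numerator 0.923·0.362 = 0.33413; evidence = 0.33413+0.237·0.638 = 0.48533; posterior = 0.688.

Dr. Lee: 0.266; Dr. Park: 0.688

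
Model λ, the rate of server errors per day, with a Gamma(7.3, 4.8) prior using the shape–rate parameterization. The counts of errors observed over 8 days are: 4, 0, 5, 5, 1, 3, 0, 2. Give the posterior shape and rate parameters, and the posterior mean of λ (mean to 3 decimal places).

Posterior: Gamma(shape=27.3, rate=12.8); mean ≈ 2.133

The Poisson likelihood adds the total count to the shape and the number of exposure periods to the rate. Here ∑xᵢ = 20 and n = 8, so shape 7.3→27.3 and rate 4.8→12.8.
E[λ | data] = 27.3/12.8 = 2.133.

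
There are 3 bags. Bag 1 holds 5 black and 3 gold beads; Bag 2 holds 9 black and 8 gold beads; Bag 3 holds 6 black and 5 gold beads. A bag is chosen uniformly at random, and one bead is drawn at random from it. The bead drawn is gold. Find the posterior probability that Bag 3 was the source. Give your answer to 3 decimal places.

Tabulate prior·likelihood by source: [1] prior 0.333333, lik 0.375, product 0.1250; [2] prior 0.333333, lik 0.4706, product 0.1569; [3] prior 0.333333, lik 0.4545, product 0.1515.
Normalizing constant = 0.43338; the posterior for Bag 3 is its product over the sum, 0.1515/0.43338 = 0.350.

Posterior probability ≈ 0.350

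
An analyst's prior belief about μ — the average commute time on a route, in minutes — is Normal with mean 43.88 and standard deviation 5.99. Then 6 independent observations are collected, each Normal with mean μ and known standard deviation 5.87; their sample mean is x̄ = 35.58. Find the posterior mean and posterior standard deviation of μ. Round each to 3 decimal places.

Prior precision 1/τ₀² = 1/5.99² = 0.0278706; data precision n/σ² = 6/5.87² = 0.174131.
Posterior precision = 0.0278706 + 0.174131 = 0.202001, giving posterior SD = 1/√0.202001 = 2.225.
Posterior mean = (0.0278706·43.88 + 0.174131·35.58) / 0.202001 = 36.725.

Posterior mean ≈ 36.725; posterior SD ≈ 2.225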